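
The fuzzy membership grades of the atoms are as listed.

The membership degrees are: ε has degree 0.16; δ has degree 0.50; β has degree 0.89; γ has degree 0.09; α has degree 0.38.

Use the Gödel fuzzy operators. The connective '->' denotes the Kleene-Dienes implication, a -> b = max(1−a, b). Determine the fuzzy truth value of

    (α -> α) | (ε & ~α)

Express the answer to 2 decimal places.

0.62

α -> α  [Kleene-Dienes: max(1−a, b)] with a=0.38, b=0.38 → 0.62
~α = 1 − 0.38 = 0.62
ε & ~α = min(a, b) on (0.16, 0.62) = 0.16
(α -> α) | (ε & ~α) = max(a, b) on (0.62, 0.16) = 0.62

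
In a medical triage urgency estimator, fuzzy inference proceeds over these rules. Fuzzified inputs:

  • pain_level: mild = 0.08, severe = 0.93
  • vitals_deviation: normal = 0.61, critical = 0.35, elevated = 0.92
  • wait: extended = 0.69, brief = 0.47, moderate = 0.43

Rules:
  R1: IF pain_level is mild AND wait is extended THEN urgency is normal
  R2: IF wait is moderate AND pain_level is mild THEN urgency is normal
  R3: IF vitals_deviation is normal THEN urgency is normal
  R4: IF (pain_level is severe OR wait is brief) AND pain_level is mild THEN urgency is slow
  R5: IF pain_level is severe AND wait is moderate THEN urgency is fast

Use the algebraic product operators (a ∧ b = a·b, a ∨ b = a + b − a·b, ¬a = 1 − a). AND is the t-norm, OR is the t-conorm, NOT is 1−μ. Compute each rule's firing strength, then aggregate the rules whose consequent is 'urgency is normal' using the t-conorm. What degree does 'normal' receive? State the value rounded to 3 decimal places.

0.644

R1: mild=0.08, extended=0.69; AND[a·b] → w = 0.0552
R2: moderate=0.43, mild=0.08; AND[a·b] → w = 0.0344
R3: normal=0.61 → w = 0.6100
R4: (severe=0.93 OR brief=0.47) = 0.9629; AND[a·b] with mild=0.08 → w = 0.0770
R5: severe=0.93, moderate=0.43; AND[a·b] → w = 0.3999
Rules with consequent 'normal': {R1, R2, R3} → strengths 0.0552, 0.0344, 0.6100
Aggregate via t-conorm [a + b − a·b]: 0.6442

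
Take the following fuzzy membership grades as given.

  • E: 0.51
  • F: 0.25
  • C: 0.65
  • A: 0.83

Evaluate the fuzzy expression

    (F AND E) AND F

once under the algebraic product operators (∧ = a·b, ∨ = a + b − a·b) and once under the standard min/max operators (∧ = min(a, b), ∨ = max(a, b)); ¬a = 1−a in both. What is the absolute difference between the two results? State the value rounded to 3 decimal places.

0.218

Under algebraic product:
  F AND E = a·b on (0.2500, 0.5100) = 0.1275
  (F AND E) AND F = a·b on (0.1275, 0.2500) = 0.0319
  → value = 0.0319
Under standard min/max:
  F AND E = min(a, b) on (0.25, 0.51) = 0.25
  (F AND E) AND F = min(a, b) on (0.25, 0.25) = 0.25
  → value = 0.2500
|0.0319 − 0.2500| = 0.218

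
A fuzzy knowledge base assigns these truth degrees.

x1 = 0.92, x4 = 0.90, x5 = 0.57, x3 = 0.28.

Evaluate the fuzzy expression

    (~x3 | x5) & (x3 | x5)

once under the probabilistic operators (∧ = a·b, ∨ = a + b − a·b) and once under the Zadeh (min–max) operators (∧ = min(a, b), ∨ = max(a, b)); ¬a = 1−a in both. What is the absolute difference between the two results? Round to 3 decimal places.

Under probabilistic:
  ~x3 = 1 − 0.2800 = 0.7200
  ~x3 | x5 = a + b − a·b on (0.7200, 0.5700) = 0.8796
  x3 | x5 = a + b − a·b on (0.2800, 0.5700) = 0.6904
  (~x3 | x5) & (x3 | x5) = a·b on (0.8796, 0.6904) = 0.6073
  → value = 0.6073
Under Zadeh (min–max):
  ~x3 = 1 − 0.28 = 0.72
  ~x3 | x5 = max(a, b) on (0.72, 0.57) = 0.72
  x3 | x5 = max(a, b) on (0.28, 0.57) = 0.57
  (~x3 | x5) & (x3 | x5) = min(a, b) on (0.72, 0.57) = 0.57
  → value = 0.5700
|0.6073 − 0.5700| = 0.037

0.037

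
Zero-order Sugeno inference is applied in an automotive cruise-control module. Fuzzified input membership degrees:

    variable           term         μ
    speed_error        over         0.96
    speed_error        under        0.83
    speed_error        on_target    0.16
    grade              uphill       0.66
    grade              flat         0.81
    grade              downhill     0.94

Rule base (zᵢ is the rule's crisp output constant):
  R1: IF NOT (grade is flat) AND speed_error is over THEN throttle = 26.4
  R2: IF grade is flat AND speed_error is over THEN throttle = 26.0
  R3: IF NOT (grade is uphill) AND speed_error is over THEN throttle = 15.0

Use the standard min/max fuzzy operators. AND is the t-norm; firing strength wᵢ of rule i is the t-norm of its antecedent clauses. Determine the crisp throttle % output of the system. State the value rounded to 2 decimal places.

23.27

R1 (z=26.4): ¬flat=1−0.81=0.19, over=0.96; AND[min(a, b)] → w = 0.19
R2 (z=26.0): flat=0.81, over=0.96; AND[min(a, b)] → w = 0.81
R3 (z=15.0): ¬uphill=1−0.66=0.34, over=0.96; AND[min(a, b)] → w = 0.34
Weighted average = (0.19·26.4 + 0.81·26.0 + 0.34·15.0) / (0.19 + 0.81 + 0.34)
  = 31.1760 / 1.3400 = 23.27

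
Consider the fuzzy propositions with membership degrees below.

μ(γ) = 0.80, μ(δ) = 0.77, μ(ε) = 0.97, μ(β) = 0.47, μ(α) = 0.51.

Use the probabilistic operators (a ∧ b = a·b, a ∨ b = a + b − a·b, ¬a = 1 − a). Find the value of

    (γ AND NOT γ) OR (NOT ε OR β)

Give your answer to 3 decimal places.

NOT γ = 1 − 0.8000 = 0.2000
γ AND NOT γ = a·b on (0.8000, 0.2000) = 0.1600
NOT ε = 1 − 0.9700 = 0.0300
NOT ε OR β = a + b − a·b on (0.0300, 0.4700) = 0.4859
(γ AND NOT γ) OR (NOT ε OR β) = a + b − a·b on (0.1600, 0.4859) = 0.5682

0.568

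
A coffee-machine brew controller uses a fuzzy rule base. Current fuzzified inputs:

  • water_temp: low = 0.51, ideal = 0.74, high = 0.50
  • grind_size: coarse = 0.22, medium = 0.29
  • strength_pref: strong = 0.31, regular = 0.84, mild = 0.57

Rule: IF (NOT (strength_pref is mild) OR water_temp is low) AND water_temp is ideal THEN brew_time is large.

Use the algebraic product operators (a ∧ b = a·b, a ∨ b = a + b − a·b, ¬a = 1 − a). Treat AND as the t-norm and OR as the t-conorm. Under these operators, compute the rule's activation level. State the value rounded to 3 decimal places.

firing strength: (¬mild=1−0.57=0.43 OR low=0.51) = 0.7207; AND[a·b] with ideal=0.74 → w = 0.5333

0.533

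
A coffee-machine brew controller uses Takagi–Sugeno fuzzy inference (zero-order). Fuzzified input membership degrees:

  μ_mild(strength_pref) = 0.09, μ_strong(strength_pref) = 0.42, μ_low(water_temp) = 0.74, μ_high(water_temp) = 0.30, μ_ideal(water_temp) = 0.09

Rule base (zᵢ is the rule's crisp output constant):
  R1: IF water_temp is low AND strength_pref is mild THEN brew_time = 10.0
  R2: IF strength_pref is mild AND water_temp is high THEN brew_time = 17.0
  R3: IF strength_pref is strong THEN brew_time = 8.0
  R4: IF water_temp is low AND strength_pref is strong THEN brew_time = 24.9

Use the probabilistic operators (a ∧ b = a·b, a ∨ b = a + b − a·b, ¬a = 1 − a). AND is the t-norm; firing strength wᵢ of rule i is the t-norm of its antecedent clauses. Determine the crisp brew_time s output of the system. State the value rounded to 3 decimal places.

14.828

R1 (z=10.0): low=0.74, mild=0.09; AND[a·b] → w = 0.0666
R2 (z=17.0): mild=0.09, high=0.30; AND[a·b] → w = 0.0270
R3 (z=8.0): strong=0.42 → w = 0.4200
R4 (z=24.9): low=0.74, strong=0.42; AND[a·b] → w = 0.3108
Weighted average = (0.0666·10.0 + 0.0270·17.0 + 0.4200·8.0 + 0.3108·24.9) / (0.0666 + 0.0270 + 0.4200 + 0.3108)
  = 12.2239 / 0.8244 = 14.828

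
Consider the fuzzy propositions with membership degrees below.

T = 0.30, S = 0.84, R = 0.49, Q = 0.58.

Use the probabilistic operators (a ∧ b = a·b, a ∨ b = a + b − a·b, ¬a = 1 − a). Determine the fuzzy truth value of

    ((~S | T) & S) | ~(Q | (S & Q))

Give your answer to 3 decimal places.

~S = 1 − 0.8400 = 0.1600
~S | T = a + b − a·b on (0.1600, 0.3000) = 0.4120
(~S | T) & S = a·b on (0.4120, 0.8400) = 0.3461
S & Q = a·b on (0.8400, 0.5800) = 0.4872
Q | (S & Q) = a + b − a·b on (0.5800, 0.4872) = 0.7846
~(Q | (S & Q)) = 1 − 0.7846 = 0.2154
((~S | T) & S) | ~(Q | (S & Q)) = a + b − a·b on (0.3461, 0.2154) = 0.4869

0.487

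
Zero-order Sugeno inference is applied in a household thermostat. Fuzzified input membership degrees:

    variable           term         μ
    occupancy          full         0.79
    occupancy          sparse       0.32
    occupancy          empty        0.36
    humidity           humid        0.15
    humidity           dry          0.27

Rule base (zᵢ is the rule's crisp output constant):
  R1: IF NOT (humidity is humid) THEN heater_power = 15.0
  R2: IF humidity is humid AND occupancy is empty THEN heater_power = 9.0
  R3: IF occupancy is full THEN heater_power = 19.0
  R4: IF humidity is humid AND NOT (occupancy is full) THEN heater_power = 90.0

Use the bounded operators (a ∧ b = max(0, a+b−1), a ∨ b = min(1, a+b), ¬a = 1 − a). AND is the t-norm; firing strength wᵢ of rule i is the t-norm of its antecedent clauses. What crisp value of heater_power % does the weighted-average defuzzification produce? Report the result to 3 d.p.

R1 (z=15.0): ¬humid=1−0.15=0.85 → w = 0.85
R2 (z=9.0): humid=0.15, empty=0.36; AND[max(0, a+b−1)] → w = 0.00
R3 (z=19.0): full=0.79 → w = 0.79
R4 (z=90.0): humid=0.15, ¬full=1−0.79=0.21; AND[max(0, a+b−1)] → w = 0.00
Weighted average = (0.85·15.0 + 0.00·9.0 + 0.79·19.0 + 0.00·90.0) / (0.85 + 0.00 + 0.79 + 0.00)
  = 27.7600 / 1.6400 = 16.927

16.927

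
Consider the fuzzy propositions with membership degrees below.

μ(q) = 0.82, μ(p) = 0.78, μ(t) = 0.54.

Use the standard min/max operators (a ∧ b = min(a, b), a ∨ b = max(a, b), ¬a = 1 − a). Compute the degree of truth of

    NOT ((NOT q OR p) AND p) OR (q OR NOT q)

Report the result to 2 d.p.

NOT q = 1 − 0.82 = 0.18
NOT q OR p = max(a, b) on (0.18, 0.78) = 0.78
(NOT q OR p) AND p = min(a, b) on (0.78, 0.78) = 0.78
NOT ((NOT q OR p) AND p) = 1 − 0.78 = 0.22
NOT q = 1 − 0.82 = 0.18
q OR NOT q = max(a, b) on (0.82, 0.18) = 0.82
NOT ((NOT q OR p) AND p) OR (q OR NOT q) = max(a, b) on (0.22, 0.82) = 0.82

0.82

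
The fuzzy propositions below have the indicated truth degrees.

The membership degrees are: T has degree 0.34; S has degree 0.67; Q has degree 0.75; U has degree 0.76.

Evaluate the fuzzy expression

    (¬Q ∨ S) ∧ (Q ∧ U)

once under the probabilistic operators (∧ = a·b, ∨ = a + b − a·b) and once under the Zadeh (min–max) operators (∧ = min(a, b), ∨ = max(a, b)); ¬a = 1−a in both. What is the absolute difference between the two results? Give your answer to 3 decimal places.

0.241

Under probabilistic:
  ¬Q = 1 − 0.7500 = 0.2500
  ¬Q ∨ S = a + b − a·b on (0.2500, 0.6700) = 0.7525
  Q ∧ U = a·b on (0.7500, 0.7600) = 0.5700
  (¬Q ∨ S) ∧ (Q ∧ U) = a·b on (0.7525, 0.5700) = 0.4289
  → value = 0.4289
Under Zadeh (min–max):
  ¬Q = 1 − 0.75 = 0.25
  ¬Q ∨ S = max(a, b) on (0.25, 0.67) = 0.67
  Q ∧ U = min(a, b) on (0.75, 0.76) = 0.75
  (¬Q ∨ S) ∧ (Q ∧ U) = min(a, b) on (0.67, 0.75) = 0.67
  → value = 0.6700
|0.4289 − 0.6700| = 0.241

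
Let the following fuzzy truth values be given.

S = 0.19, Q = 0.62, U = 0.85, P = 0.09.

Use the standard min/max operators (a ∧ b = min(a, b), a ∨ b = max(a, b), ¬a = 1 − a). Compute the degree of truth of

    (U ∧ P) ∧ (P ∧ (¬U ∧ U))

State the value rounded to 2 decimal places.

0.09

U ∧ P = min(a, b) on (0.85, 0.09) = 0.09
¬U = 1 − 0.85 = 0.15
¬U ∧ U = min(a, b) on (0.15, 0.85) = 0.15
P ∧ (¬U ∧ U) = min(a, b) on (0.09, 0.15) = 0.09
(U ∧ P) ∧ (P ∧ (¬U ∧ U)) = min(a, b) on (0.09, 0.09) = 0.09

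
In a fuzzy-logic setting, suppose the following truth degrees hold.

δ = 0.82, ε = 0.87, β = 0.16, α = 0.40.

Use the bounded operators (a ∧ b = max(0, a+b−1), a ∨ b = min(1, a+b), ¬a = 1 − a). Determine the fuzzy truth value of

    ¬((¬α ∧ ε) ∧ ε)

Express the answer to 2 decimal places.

¬α = 1 − 0.40 = 0.60
¬α ∧ ε = max(0, a+b−1) on (0.60, 0.87) = 0.47
(¬α ∧ ε) ∧ ε = max(0, a+b−1) on (0.47, 0.87) = 0.34
¬((¬α ∧ ε) ∧ ε) = 1 − 0.34 = 0.66

0.66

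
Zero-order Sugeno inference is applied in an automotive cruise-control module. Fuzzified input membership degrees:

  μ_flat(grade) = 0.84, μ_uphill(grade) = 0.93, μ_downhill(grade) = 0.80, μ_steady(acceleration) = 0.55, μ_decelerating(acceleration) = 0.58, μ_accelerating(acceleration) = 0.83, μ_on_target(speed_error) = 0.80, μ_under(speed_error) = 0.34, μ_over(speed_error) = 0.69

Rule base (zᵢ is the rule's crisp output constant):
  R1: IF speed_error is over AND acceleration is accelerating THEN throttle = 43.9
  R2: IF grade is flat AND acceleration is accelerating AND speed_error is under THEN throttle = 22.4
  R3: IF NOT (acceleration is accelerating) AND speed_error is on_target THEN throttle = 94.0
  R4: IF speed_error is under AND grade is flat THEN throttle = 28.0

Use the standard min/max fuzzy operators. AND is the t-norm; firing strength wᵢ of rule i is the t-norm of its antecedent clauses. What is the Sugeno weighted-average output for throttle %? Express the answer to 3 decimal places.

41.173

R1 (z=43.9): over=0.69, accelerating=0.83; AND[min(a, b)] → w = 0.69
R2 (z=22.4): flat=0.84, accelerating=0.83, under=0.34; AND[min(a, b)] → w = 0.34
R3 (z=94.0): ¬accelerating=1−0.83=0.17, on_target=0.80; AND[min(a, b)] → w = 0.17
R4 (z=28.0): under=0.34, flat=0.84; AND[min(a, b)] → w = 0.34
Weighted average = (0.69·43.9 + 0.34·22.4 + 0.17·94.0 + 0.34·28.0) / (0.69 + 0.34 + 0.17 + 0.34)
  = 63.4070 / 1.5400 = 41.173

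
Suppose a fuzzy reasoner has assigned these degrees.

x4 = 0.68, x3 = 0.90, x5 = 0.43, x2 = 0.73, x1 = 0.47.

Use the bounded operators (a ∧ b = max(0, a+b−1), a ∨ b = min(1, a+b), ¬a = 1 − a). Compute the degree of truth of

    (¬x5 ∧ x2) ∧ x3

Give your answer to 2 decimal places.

¬x5 = 1 − 0.43 = 0.57
¬x5 ∧ x2 = max(0, a+b−1) on (0.57, 0.73) = 0.30
(¬x5 ∧ x2) ∧ x3 = max(0, a+b−1) on (0.30, 0.90) = 0.20

0.20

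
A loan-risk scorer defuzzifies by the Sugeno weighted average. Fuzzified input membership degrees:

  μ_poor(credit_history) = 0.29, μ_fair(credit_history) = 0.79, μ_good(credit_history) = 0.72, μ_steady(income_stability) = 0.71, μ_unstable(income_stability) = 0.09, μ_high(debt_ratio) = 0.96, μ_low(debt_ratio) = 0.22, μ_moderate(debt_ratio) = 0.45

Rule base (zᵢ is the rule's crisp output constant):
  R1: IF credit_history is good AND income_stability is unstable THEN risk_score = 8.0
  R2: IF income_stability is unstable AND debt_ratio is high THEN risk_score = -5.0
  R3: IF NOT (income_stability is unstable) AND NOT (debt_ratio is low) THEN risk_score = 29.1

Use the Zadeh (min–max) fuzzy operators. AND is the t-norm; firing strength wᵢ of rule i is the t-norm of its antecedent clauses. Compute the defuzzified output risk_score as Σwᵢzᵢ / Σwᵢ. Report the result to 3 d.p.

R1 (z=8.0): good=0.72, unstable=0.09; AND[min(a, b)] → w = 0.09
R2 (z=-5.0): unstable=0.09, high=0.96; AND[min(a, b)] → w = 0.09
R3 (z=29.1): ¬unstable=1−0.09=0.91, ¬low=1−0.22=0.78; AND[min(a, b)] → w = 0.78
Weighted average = (0.09·8.0 + 0.09·-5.0 + 0.78·29.1) / (0.09 + 0.09 + 0.78)
  = 22.9680 / 0.9600 = 23.925

23.925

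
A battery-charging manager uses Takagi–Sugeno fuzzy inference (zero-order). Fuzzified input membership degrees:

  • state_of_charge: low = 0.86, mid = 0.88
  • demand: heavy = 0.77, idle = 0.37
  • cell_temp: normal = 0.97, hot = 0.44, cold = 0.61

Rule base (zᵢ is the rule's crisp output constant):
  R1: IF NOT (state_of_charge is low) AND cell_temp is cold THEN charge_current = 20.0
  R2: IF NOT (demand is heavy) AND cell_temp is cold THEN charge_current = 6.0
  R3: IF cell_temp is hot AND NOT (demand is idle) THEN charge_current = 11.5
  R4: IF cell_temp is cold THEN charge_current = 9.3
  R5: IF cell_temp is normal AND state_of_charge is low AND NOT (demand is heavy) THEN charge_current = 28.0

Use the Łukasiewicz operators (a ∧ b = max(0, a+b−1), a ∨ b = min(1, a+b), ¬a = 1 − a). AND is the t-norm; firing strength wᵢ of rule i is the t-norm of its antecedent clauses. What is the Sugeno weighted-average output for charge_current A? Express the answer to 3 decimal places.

R1 (z=20.0): ¬low=1−0.86=0.14, cold=0.61; AND[max(0, a+b−1)] → w = 0.00
R2 (z=6.0): ¬heavy=1−0.77=0.23, cold=0.61; AND[max(0, a+b−1)] → w = 0.00
R3 (z=11.5): hot=0.44, ¬idle=1−0.37=0.63; AND[max(0, a+b−1)] → w = 0.07
R4 (z=9.3): cold=0.61 → w = 0.61
R5 (z=28.0): normal=0.97, low=0.86, ¬heavy=1−0.77=0.23; AND[max(0, a+b−1)] → w = 0.06
Weighted average = (0.00·20.0 + 0.00·6.0 + 0.07·11.5 + 0.61·9.3 + 0.06·28.0) / (0.00 + 0.00 + 0.07 + 0.61 + 0.06)
  = 8.1580 / 0.7400 = 11.024

11.024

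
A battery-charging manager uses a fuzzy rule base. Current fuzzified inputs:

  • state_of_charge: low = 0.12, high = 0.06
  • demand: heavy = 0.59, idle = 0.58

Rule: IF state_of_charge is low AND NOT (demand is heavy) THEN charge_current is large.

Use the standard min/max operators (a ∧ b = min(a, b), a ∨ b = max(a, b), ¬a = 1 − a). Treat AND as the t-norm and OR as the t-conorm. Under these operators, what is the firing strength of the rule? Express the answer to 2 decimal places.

firing strength: low=0.12, ¬heavy=1−0.59=0.41; AND[min(a, b)] → w = 0.12

0.12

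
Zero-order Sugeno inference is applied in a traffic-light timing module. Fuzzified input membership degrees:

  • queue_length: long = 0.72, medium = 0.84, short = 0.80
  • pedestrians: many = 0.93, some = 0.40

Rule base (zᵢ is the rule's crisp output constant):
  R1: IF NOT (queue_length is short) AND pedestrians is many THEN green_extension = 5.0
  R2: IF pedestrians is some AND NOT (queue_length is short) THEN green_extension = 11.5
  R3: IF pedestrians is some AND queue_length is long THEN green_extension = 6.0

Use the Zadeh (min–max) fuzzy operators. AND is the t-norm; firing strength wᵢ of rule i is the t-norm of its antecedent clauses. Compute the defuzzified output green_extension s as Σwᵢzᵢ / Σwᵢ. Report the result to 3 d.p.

7.125

R1 (z=5.0): ¬short=1−0.80=0.20, many=0.93; AND[min(a, b)] → w = 0.20
R2 (z=11.5): some=0.40, ¬short=1−0.80=0.20; AND[min(a, b)] → w = 0.20
R3 (z=6.0): some=0.40, long=0.72; AND[min(a, b)] → w = 0.40
Weighted average = (0.20·5.0 + 0.20·11.5 + 0.40·6.0) / (0.20 + 0.20 + 0.40)
  = 5.7000 / 0.8000 = 7.125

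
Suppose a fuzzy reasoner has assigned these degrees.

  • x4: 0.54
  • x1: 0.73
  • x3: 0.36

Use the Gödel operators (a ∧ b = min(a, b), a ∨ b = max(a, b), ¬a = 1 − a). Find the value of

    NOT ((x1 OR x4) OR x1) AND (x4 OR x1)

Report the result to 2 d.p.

0.27

x1 OR x4 = max(a, b) on (0.73, 0.54) = 0.73
(x1 OR x4) OR x1 = max(a, b) on (0.73, 0.73) = 0.73
NOT ((x1 OR x4) OR x1) = 1 − 0.73 = 0.27
x4 OR x1 = max(a, b) on (0.54, 0.73) = 0.73
NOT ((x1 OR x4) OR x1) AND (x4 OR x1) = min(a, b) on (0.27, 0.73) = 0.27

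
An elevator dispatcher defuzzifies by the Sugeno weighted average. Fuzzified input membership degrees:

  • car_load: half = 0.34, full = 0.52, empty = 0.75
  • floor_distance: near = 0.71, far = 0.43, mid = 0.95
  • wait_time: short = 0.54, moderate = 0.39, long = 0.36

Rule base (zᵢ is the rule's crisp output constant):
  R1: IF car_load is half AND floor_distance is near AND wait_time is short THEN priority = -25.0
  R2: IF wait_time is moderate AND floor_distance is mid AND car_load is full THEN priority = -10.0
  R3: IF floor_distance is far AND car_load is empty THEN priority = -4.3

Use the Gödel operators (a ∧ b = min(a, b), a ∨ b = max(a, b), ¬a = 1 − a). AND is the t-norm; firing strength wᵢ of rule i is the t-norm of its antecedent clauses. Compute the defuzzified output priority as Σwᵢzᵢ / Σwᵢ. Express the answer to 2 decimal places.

-12.28

R1 (z=-25.0): half=0.34, near=0.71, short=0.54; AND[min(a, b)] → w = 0.34
R2 (z=-10.0): moderate=0.39, mid=0.95, full=0.52; AND[min(a, b)] → w = 0.39
R3 (z=-4.3): far=0.43, empty=0.75; AND[min(a, b)] → w = 0.43
Weighted average = (0.34·-25.0 + 0.39·-10.0 + 0.43·-4.3) / (0.34 + 0.39 + 0.43)
  = -14.2490 / 1.1600 = -12.28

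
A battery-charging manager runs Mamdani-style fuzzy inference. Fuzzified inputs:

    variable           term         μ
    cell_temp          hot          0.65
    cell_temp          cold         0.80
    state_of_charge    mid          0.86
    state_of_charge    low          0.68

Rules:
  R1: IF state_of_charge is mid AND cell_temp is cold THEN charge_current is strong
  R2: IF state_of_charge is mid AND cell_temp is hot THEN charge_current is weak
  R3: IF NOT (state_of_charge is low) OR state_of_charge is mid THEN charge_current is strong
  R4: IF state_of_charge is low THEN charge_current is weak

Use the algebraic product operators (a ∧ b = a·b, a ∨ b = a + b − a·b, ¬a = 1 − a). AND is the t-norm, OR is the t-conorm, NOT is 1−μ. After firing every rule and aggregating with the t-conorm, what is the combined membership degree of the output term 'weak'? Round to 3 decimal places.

R1: mid=0.86, cold=0.80; AND[a·b] → w = 0.6880
R2: mid=0.86, hot=0.65; AND[a·b] → w = 0.5590
R3: ¬low=1−0.68=0.32, mid=0.86; OR[a + b − a·b] → w = 0.9048
R4: low=0.68 → w = 0.6800
Rules with consequent 'weak': {R2, R4} → strengths 0.5590, 0.6800
Aggregate via t-conorm [a + b − a·b]: 0.8589

0.859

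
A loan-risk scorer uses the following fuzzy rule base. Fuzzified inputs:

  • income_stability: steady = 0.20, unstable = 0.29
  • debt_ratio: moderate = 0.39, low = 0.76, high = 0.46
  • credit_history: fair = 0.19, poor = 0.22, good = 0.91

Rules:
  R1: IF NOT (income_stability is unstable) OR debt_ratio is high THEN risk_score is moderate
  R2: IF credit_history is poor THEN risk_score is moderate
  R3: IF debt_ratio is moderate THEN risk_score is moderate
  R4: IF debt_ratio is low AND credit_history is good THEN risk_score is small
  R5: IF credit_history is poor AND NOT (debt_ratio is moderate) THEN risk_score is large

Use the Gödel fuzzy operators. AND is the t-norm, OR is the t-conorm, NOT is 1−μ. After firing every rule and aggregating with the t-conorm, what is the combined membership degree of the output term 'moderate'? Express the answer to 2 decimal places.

R1: ¬unstable=1−0.29=0.71, high=0.46; OR[max(a, b)] → w = 0.71
R2: poor=0.22 → w = 0.22
R3: moderate=0.39 → w = 0.39
R4: low=0.76, good=0.91; AND[min(a, b)] → w = 0.76
R5: poor=0.22, ¬moderate=1−0.39=0.61; AND[min(a, b)] → w = 0.22
Rules with consequent 'moderate': {R1, R2, R3} → strengths 0.71, 0.22, 0.39
Aggregate via t-conorm [max(a, b)]: 0.71

0.71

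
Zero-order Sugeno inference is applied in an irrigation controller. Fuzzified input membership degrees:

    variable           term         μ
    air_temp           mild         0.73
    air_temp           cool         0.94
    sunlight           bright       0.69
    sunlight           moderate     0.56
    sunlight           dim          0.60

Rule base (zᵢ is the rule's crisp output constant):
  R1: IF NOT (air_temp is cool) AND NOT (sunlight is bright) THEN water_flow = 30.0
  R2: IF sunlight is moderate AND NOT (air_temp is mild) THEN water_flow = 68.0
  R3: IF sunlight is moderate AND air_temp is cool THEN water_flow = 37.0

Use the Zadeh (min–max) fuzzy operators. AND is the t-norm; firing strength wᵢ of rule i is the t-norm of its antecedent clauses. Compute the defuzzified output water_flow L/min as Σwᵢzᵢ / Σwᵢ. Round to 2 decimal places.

R1 (z=30.0): ¬cool=1−0.94=0.06, ¬bright=1−0.69=0.31; AND[min(a, b)] → w = 0.06
R2 (z=68.0): moderate=0.56, ¬mild=1−0.73=0.27; AND[min(a, b)] → w = 0.27
R3 (z=37.0): moderate=0.56, cool=0.94; AND[min(a, b)] → w = 0.56
Weighted average = (0.06·30.0 + 0.27·68.0 + 0.56·37.0) / (0.06 + 0.27 + 0.56)
  = 40.8800 / 0.8900 = 45.93

45.93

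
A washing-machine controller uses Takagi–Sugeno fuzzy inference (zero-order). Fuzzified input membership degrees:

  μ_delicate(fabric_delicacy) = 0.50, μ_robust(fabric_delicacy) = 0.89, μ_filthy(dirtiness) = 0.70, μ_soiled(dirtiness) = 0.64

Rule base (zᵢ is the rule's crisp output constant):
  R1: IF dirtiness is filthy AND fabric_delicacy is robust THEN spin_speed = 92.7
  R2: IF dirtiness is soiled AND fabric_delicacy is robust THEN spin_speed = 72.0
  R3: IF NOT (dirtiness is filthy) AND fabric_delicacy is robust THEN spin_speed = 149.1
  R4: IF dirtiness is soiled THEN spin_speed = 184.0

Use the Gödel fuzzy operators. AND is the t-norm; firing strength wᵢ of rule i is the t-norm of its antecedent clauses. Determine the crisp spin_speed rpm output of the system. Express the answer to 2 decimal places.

R1 (z=92.7): filthy=0.70, robust=0.89; AND[min(a, b)] → w = 0.70
R2 (z=72.0): soiled=0.64, robust=0.89; AND[min(a, b)] → w = 0.64
R3 (z=149.1): ¬filthy=1−0.70=0.30, robust=0.89; AND[min(a, b)] → w = 0.30
R4 (z=184.0): soiled=0.64 → w = 0.64
Weighted average = (0.70·92.7 + 0.64·72.0 + 0.30·149.1 + 0.64·184.0) / (0.70 + 0.64 + 0.30 + 0.64)
  = 273.4600 / 2.2800 = 119.94

119.94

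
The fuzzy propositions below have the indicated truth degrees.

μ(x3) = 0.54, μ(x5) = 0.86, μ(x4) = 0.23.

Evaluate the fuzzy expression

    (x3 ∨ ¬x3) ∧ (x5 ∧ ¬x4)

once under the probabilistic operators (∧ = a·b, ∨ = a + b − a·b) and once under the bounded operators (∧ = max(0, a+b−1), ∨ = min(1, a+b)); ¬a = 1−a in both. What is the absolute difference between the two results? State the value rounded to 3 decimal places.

0.132

Under probabilistic:
  ¬x3 = 1 − 0.5400 = 0.4600
  x3 ∨ ¬x3 = a + b − a·b on (0.5400, 0.4600) = 0.7516
  ¬x4 = 1 − 0.2300 = 0.7700
  x5 ∧ ¬x4 = a·b on (0.8600, 0.7700) = 0.6622
  (x3 ∨ ¬x3) ∧ (x5 ∧ ¬x4) = a·b on (0.7516, 0.6622) = 0.4977
  → value = 0.4977
Under bounded:
  ¬x3 = 1 − 0.54 = 0.46
  x3 ∨ ¬x3 = min(1, a+b) on (0.54, 0.46) = 1.00
  ¬x4 = 1 − 0.23 = 0.77
  x5 ∧ ¬x4 = max(0, a+b−1) on (0.86, 0.77) = 0.63
  (x3 ∨ ¬x3) ∧ (x5 ∧ ¬x4) = max(0, a+b−1) on (1.00, 0.63) = 0.63
  → value = 0.6300
|0.4977 − 0.6300| = 0.132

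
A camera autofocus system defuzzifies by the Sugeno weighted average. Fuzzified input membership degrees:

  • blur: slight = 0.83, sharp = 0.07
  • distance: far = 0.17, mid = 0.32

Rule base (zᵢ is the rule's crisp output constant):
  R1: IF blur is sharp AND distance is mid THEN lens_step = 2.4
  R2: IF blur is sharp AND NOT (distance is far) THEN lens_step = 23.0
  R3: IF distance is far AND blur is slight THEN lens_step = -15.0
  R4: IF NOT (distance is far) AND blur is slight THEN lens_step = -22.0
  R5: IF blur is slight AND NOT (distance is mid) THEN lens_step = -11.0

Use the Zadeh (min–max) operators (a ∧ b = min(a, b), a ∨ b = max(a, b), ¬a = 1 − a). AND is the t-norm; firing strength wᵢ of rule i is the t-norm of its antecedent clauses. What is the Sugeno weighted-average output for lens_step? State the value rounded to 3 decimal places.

R1 (z=2.4): sharp=0.07, mid=0.32; AND[min(a, b)] → w = 0.07
R2 (z=23.0): sharp=0.07, ¬far=1−0.17=0.83; AND[min(a, b)] → w = 0.07
R3 (z=-15.0): far=0.17, slight=0.83; AND[min(a, b)] → w = 0.17
R4 (z=-22.0): ¬far=1−0.17=0.83, slight=0.83; AND[min(a, b)] → w = 0.83
R5 (z=-11.0): slight=0.83, ¬mid=1−0.32=0.68; AND[min(a, b)] → w = 0.68
Weighted average = (0.07·2.4 + 0.07·23.0 + 0.17·-15.0 + 0.83·-22.0 + 0.68·-11.0) / (0.07 + 0.07 + 0.17 + 0.83 + 0.68)
  = -26.5120 / 1.8200 = -14.567

-14.567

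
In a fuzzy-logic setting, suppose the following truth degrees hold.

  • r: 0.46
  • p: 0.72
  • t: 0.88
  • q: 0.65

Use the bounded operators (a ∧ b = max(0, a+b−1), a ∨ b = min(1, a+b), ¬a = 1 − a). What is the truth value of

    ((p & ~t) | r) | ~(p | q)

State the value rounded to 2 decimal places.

~t = 1 − 0.88 = 0.12
p & ~t = max(0, a+b−1) on (0.72, 0.12) = 0.00
(p & ~t) | r = min(1, a+b) on (0.00, 0.46) = 0.46
p | q = min(1, a+b) on (0.72, 0.65) = 1.00
~(p | q) = 1 − 1.00 = 0.00
((p & ~t) | r) | ~(p | q) = min(1, a+b) on (0.46, 0.00) = 0.46

0.46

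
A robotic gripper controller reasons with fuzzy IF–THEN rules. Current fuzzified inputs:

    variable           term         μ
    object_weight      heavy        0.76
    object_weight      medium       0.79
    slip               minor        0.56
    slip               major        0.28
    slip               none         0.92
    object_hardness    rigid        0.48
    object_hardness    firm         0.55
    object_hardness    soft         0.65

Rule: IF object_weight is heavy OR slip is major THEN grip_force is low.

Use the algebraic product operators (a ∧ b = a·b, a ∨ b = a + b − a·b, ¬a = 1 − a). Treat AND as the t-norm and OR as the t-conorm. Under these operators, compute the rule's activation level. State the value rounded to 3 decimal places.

firing strength: heavy=0.76, major=0.28; OR[a + b − a·b] → w = 0.8272

0.827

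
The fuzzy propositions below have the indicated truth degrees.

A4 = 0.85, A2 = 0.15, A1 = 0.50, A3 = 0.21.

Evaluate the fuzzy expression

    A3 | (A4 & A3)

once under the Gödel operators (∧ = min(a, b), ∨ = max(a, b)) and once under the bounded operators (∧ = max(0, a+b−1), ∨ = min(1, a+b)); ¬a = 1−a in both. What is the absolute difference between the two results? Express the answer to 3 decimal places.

Under Gödel:
  A4 & A3 = min(a, b) on (0.85, 0.21) = 0.21
  A3 | (A4 & A3) = max(a, b) on (0.21, 0.21) = 0.21
  → value = 0.2100
Under bounded:
  A4 & A3 = max(0, a+b−1) on (0.85, 0.21) = 0.06
  A3 | (A4 & A3) = min(1, a+b) on (0.21, 0.06) = 0.27
  → value = 0.2700
|0.2100 − 0.2700| = 0.060

0.060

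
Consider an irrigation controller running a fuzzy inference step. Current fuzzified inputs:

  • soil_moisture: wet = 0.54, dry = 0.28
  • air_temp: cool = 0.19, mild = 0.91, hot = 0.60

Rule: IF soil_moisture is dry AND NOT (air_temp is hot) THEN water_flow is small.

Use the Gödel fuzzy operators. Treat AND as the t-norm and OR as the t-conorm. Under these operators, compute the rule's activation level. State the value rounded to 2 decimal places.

0.28

firing strength: dry=0.28, ¬hot=1−0.60=0.40; AND[min(a, b)] → w = 0.28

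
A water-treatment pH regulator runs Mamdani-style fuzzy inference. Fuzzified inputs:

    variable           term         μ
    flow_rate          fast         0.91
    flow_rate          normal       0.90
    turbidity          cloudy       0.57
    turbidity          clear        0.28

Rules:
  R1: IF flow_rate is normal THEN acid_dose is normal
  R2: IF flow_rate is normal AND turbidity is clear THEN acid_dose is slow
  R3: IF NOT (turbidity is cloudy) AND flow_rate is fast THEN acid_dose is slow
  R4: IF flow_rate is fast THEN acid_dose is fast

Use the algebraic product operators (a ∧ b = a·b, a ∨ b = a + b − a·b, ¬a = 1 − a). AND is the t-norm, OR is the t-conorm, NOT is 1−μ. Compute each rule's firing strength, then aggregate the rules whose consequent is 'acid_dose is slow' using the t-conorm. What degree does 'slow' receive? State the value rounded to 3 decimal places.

R1: normal=0.90 → w = 0.9000
R2: normal=0.90, clear=0.28; AND[a·b] → w = 0.2520
R3: ¬cloudy=1−0.57=0.43, fast=0.91; AND[a·b] → w = 0.3913
R4: fast=0.91 → w = 0.9100
Rules with consequent 'slow': {R2, R3} → strengths 0.2520, 0.3913
Aggregate via t-conorm [a + b − a·b]: 0.5447

0.545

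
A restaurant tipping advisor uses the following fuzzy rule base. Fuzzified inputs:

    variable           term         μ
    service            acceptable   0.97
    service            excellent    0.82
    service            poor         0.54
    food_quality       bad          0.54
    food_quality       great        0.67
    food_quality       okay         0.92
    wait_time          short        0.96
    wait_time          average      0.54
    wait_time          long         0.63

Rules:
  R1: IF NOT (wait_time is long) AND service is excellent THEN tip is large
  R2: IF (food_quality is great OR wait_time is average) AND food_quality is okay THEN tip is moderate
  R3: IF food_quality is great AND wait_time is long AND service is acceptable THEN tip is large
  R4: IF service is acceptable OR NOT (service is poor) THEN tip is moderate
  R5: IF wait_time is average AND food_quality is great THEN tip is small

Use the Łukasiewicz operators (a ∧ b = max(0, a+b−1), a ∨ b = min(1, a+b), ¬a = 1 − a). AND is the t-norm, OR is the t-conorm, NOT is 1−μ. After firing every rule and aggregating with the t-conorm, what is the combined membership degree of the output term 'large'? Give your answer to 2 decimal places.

0.46

R1: ¬long=1−0.63=0.37, excellent=0.82; AND[max(0, a+b−1)] → w = 0.19
R2: (great=0.67 OR average=0.54) = 1.00; AND[max(0, a+b−1)] with okay=0.92 → w = 0.92
R3: great=0.67, long=0.63, acceptable=0.97; AND[max(0, a+b−1)] → w = 0.27
R4: acceptable=0.97, ¬poor=1−0.54=0.46; OR[min(1, a+b)] → w = 1.00
R5: average=0.54, great=0.67; AND[max(0, a+b−1)] → w = 0.21
Rules with consequent 'large': {R1, R3} → strengths 0.19, 0.27
Aggregate via t-conorm [min(1, a+b)]: 0.46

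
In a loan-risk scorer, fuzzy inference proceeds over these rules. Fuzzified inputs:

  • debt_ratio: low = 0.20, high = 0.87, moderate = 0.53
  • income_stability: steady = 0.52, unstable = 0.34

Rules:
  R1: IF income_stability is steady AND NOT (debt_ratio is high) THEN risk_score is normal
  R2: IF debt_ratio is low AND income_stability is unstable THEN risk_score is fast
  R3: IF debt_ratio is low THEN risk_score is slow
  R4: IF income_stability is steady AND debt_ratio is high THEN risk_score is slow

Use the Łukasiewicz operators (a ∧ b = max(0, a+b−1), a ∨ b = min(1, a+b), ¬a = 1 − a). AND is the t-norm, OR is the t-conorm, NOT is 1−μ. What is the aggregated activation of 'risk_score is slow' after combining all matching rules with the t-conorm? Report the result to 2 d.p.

R1: steady=0.52, ¬high=1−0.87=0.13; AND[max(0, a+b−1)] → w = 0.00
R2: low=0.20, unstable=0.34; AND[max(0, a+b−1)] → w = 0.00
R3: low=0.20 → w = 0.20
R4: steady=0.52, high=0.87; AND[max(0, a+b−1)] → w = 0.39
Rules with consequent 'slow': {R3, R4} → strengths 0.20, 0.39
Aggregate via t-conorm [min(1, a+b)]: 0.59

0.59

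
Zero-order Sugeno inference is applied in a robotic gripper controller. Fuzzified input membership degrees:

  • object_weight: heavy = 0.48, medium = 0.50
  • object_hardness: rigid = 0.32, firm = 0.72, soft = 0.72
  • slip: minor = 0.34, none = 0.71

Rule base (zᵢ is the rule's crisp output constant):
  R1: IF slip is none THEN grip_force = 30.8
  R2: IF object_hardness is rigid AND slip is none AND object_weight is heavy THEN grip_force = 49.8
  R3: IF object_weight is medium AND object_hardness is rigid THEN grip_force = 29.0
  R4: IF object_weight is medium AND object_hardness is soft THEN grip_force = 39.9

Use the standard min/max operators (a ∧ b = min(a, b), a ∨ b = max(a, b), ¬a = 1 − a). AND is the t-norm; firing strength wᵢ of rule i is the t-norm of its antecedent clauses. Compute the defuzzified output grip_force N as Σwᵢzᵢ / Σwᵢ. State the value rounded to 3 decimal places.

R1 (z=30.8): none=0.71 → w = 0.71
R2 (z=49.8): rigid=0.32, none=0.71, heavy=0.48; AND[min(a, b)] → w = 0.32
R3 (z=29.0): medium=0.50, rigid=0.32; AND[min(a, b)] → w = 0.32
R4 (z=39.9): medium=0.50, soft=0.72; AND[min(a, b)] → w = 0.50
Weighted average = (0.71·30.8 + 0.32·49.8 + 0.32·29.0 + 0.50·39.9) / (0.71 + 0.32 + 0.32 + 0.50)
  = 67.0340 / 1.8500 = 36.235

36.235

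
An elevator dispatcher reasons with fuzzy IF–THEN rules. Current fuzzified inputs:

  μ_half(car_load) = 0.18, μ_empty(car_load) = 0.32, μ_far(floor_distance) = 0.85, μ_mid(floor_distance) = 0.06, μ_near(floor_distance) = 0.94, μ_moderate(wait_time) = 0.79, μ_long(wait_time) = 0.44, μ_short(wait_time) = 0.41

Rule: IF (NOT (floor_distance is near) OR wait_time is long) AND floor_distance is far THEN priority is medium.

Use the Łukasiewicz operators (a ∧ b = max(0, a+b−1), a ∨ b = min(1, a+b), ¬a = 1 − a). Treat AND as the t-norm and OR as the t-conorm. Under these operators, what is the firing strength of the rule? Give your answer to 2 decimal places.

0.35

firing strength: (¬near=1−0.94=0.06 OR long=0.44) = 0.50; AND[max(0, a+b−1)] with far=0.85 → w = 0.35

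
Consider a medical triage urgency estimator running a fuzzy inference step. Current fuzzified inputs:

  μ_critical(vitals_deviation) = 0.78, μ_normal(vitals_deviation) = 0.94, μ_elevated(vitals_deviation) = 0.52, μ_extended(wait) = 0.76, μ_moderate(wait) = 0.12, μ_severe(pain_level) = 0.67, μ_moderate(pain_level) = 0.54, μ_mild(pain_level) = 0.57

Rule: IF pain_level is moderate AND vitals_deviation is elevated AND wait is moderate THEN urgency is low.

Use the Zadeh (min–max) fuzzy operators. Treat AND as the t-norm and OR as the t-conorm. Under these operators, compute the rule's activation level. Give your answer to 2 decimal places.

0.12

firing strength: moderate=0.54, elevated=0.52, moderate=0.12; AND[min(a, b)] → w = 0.12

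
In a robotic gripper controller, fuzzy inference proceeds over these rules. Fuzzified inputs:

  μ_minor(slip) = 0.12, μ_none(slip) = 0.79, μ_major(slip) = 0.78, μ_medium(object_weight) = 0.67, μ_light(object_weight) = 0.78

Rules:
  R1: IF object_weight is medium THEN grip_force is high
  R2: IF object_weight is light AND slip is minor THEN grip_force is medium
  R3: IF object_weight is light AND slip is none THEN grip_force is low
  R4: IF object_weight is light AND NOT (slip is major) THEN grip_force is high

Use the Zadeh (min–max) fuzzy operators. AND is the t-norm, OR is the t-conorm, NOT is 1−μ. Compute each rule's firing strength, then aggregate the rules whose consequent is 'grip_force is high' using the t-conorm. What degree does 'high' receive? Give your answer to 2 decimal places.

0.67

R1: medium=0.67 → w = 0.67
R2: light=0.78, minor=0.12; AND[min(a, b)] → w = 0.12
R3: light=0.78, none=0.79; AND[min(a, b)] → w = 0.78
R4: light=0.78, ¬major=1−0.78=0.22; AND[min(a, b)] → w = 0.22
Rules with consequent 'high': {R1, R4} → strengths 0.67, 0.22
Aggregate via t-conorm [max(a, b)]: 0.67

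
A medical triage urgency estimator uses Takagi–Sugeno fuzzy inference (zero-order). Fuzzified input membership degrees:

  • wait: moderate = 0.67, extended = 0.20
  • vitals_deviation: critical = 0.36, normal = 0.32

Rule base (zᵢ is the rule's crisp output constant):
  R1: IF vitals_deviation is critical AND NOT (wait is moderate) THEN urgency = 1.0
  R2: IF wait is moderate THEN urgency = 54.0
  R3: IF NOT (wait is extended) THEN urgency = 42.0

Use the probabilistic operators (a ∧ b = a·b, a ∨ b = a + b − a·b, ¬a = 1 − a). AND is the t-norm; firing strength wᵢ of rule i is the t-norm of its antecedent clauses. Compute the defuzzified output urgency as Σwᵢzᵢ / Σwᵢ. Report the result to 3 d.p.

R1 (z=1.0): critical=0.36, ¬moderate=1−0.67=0.33; AND[a·b] → w = 0.1188
R2 (z=54.0): moderate=0.67 → w = 0.6700
R3 (z=42.0): ¬extended=1−0.20=0.80 → w = 0.8000
Weighted average = (0.1188·1.0 + 0.6700·54.0 + 0.8000·42.0) / (0.1188 + 0.6700 + 0.8000)
  = 69.8988 / 1.5888 = 43.995

43.995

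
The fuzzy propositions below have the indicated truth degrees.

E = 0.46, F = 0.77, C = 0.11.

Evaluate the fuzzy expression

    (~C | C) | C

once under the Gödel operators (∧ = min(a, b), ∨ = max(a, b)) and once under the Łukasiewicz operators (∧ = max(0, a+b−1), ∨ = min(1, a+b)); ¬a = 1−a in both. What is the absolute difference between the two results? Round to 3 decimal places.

Under Gödel:
  ~C = 1 − 0.11 = 0.89
  ~C | C = max(a, b) on (0.89, 0.11) = 0.89
  (~C | C) | C = max(a, b) on (0.89, 0.11) = 0.89
  → value = 0.8900
Under Łukasiewicz:
  ~C = 1 − 0.11 = 0.89
  ~C | C = min(1, a+b) on (0.89, 0.11) = 1.00
  (~C | C) | C = min(1, a+b) on (1.00, 0.11) = 1.00
  → value = 1.0000
|0.8900 − 1.0000| = 0.110

0.110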